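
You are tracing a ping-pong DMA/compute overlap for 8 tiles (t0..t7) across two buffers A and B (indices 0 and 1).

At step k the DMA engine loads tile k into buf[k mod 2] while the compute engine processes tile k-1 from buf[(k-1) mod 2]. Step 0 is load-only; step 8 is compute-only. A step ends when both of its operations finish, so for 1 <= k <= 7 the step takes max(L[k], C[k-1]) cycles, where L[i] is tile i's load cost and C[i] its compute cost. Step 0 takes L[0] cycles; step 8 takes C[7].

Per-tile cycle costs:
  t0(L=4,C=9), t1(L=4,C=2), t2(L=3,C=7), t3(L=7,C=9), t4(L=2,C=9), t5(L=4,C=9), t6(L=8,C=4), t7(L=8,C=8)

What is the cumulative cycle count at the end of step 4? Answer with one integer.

step 0: L[0]=4 → dur=4, Σ=4 | A=load:t0 B=idle [load-only]
step 1: L[1]=4 C[0]=9 → dur=9, Σ=13 | A=compute:t0 B=load:t1 [compute-bound]
step 2: L[2]=3 C[1]=2 → dur=3, Σ=16 | A=load:t2 B=compute:t1 [load-bound]
step 3: L[3]=7 C[2]=7 → dur=7, Σ=23 | A=compute:t2 B=load:t3 [tied]
step 4: L[4]=2 C[3]=9 → dur=9, Σ=32 | A=load:t4 B=compute:t3 [compute-bound]
step 5: L[5]=4 C[4]=9 → dur=9, Σ=41 | A=compute:t4 B=load:t5 [compute-bound]
step 6: L[6]=8 C[5]=9 → dur=9, Σ=50 | A=load:t6 B=compute:t5 [compute-bound]
step 7: L[7]=8 C[6]=4 → dur=8, Σ=58 | A=compute:t6 B=load:t7 [load-bound]
step 8: C[7]=8 → dur=8, Σ=66 | A=idle B=compute:t7 [compute-only]

end_cycle[4] = 32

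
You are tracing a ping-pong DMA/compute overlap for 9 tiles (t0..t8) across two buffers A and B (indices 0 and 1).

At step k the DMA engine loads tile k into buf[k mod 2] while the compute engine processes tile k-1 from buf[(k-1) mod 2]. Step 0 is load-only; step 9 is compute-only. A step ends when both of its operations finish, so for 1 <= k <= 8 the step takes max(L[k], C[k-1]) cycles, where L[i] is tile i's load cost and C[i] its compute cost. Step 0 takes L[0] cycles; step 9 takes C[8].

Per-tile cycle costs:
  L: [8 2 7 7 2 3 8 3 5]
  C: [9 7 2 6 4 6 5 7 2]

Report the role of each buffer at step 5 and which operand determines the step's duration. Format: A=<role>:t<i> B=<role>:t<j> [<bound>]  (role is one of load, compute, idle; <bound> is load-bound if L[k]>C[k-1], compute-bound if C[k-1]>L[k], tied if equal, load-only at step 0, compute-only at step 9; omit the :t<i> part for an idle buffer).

[0] DMA t0→A (8c) ∥ CU idle ⇒ 8c, clock 8
[1] DMA t1→B (2c) ∥ CU A:t0 (9c) ⇒ 9c, clock 17
[2] DMA t2→A (7c) ∥ CU B:t1 (7c) ⇒ 7c, clock 24
[3] DMA t3→B (7c) ∥ CU A:t2 (2c) ⇒ 7c, clock 31
[4] DMA t4→A (2c) ∥ CU B:t3 (6c) ⇒ 6c, clock 37
[5] DMA t5→B (3c) ∥ CU A:t4 (4c) ⇒ 4c, clock 41
[6] DMA t6→A (8c) ∥ CU B:t5 (6c) ⇒ 8c, clock 49
[7] DMA t7→B (3c) ∥ CU A:t6 (5c) ⇒ 5c, clock 54
[8] DMA t8→A (5c) ∥ CU B:t7 (7c) ⇒ 7c, clock 61
[9] DMA idle ∥ CU A:t8 (2c) ⇒ 2c, clock 63

step 5: A=compute:t4 B=load:t5 [compute-bound]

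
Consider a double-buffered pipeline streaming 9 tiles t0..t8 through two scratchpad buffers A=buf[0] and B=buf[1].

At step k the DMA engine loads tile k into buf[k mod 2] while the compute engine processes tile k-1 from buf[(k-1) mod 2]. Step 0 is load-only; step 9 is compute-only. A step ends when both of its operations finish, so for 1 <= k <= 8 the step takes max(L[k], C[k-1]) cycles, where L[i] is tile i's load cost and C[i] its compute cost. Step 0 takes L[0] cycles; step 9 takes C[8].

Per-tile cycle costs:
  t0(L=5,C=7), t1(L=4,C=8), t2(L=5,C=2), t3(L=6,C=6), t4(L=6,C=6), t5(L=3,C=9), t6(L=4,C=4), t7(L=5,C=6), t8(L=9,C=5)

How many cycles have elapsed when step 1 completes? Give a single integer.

  0. 5=5c; end=5; A:t0 B:-
  1. max(4,7)=7c; end=12; A:t0 B:t1
  2. max(5,8)=8c; end=20; A:t2 B:t1
  3. max(6,2)=6c; end=26; A:t2 B:t3
  4. max(6,6)=6c; end=32; A:t4 B:t3
  5. max(3,6)=6c; end=38; A:t4 B:t5
  6. max(4,9)=9c; end=47; A:t6 B:t5
  7. max(5,4)=5c; end=52; A:t6 B:t7
  8. max(9,6)=9c; end=61; A:t8 B:t7
  9. 5=5c; end=66; A:t8 B:t7

end_cycle[1] = 12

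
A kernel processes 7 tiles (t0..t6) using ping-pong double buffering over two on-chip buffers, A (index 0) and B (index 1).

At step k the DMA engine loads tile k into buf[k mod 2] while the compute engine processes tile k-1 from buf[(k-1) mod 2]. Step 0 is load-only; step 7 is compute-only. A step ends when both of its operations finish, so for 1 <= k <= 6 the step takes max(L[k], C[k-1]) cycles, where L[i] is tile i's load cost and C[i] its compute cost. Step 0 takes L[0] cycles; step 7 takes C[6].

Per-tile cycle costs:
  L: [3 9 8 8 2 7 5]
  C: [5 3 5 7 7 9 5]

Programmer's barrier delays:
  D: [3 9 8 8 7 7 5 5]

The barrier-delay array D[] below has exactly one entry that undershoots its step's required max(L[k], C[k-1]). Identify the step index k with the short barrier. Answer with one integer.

hazard at step 6

[0] required=L[0]=3=3 vs D=3 ok
[1] required=max(L[1]=9,C[0]=5)=9 vs D=9 ok
[2] required=max(L[2]=8,C[1]=3)=8 vs D=8 ok
[3] required=max(L[3]=8,C[2]=5)=8 vs D=8 ok
[4] required=max(L[4]=2,C[3]=7)=7 vs D=7 ok
[5] required=max(L[5]=7,C[4]=7)=7 vs D=7 ok
[6] required=max(L[6]=5,C[5]=9)=9 vs D=5 SHORT
[7] required=C[6]=5=5 vs D=5 ok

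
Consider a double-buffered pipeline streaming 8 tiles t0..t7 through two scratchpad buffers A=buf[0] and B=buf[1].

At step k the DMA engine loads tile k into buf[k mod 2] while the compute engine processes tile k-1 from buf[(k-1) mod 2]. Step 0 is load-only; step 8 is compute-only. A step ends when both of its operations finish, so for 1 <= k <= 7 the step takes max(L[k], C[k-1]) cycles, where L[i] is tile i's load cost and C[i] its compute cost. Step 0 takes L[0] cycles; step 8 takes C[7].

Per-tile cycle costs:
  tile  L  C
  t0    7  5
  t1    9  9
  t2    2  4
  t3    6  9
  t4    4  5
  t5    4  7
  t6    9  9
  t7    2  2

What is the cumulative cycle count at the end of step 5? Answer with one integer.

[0] DMA t0→A (7c) ∥ CU idle ⇒ 7c, clock 7
[1] DMA t1→B (9c) ∥ CU A:t0 (5c) ⇒ 9c, clock 16
[2] DMA t2→A (2c) ∥ CU B:t1 (9c) ⇒ 9c, clock 25
[3] DMA t3→B (6c) ∥ CU A:t2 (4c) ⇒ 6c, clock 31
[4] DMA t4→A (4c) ∥ CU B:t3 (9c) ⇒ 9c, clock 40
[5] DMA t5→B (4c) ∥ CU A:t4 (5c) ⇒ 5c, clock 45
[6] DMA t6→A (9c) ∥ CU B:t5 (7c) ⇒ 9c, clock 54
[7] DMA t7→B (2c) ∥ CU A:t6 (9c) ⇒ 9c, clock 63
[8] DMA idle ∥ CU B:t7 (2c) ⇒ 2c, clock 65

end_cycle[5] = 45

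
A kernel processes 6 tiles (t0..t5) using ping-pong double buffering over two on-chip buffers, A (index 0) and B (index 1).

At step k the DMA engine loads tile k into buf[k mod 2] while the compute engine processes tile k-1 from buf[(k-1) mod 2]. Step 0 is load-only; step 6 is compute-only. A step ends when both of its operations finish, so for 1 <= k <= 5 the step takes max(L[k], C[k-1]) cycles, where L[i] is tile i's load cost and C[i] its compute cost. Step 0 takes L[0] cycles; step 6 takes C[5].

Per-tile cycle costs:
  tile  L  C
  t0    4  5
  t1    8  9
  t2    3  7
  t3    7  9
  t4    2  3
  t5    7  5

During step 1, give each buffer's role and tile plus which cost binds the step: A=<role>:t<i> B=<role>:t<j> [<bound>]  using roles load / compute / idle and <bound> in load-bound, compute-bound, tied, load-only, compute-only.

step 0: L[0]=4 → dur=4, Σ=4 | A=load:t0 B=idle [load-only]
step 1: L[1]=8 C[0]=5 → dur=8, Σ=12 | A=compute:t0 B=load:t1 [load-bound]
step 2: L[2]=3 C[1]=9 → dur=9, Σ=21 | A=load:t2 B=compute:t1 [compute-bound]
step 3: L[3]=7 C[2]=7 → dur=7, Σ=28 | A=compute:t2 B=load:t3 [tied]
step 4: L[4]=2 C[3]=9 → dur=9, Σ=37 | A=load:t4 B=compute:t3 [compute-bound]
step 5: L[5]=7 C[4]=3 → dur=7, Σ=44 | A=compute:t4 B=load:t5 [load-bound]
step 6: C[5]=5 → dur=5, Σ=49 | A=idle B=compute:t5 [compute-only]

step 1: A=compute:t0 B=load:t1 [load-bound]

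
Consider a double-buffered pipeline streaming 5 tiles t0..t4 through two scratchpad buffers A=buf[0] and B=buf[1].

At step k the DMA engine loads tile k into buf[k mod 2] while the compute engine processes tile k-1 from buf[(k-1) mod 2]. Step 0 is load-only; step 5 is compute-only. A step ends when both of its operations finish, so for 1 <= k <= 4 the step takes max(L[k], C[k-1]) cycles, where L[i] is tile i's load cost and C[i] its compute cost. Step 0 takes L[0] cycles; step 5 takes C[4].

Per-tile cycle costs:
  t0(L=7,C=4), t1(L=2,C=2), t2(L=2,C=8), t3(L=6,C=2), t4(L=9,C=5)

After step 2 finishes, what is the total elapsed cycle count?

end_cycle[2] = 13

[0] DMA t0→A (7c) ∥ CU idle ⇒ 7c, clock 7
[1] DMA t1→B (2c) ∥ CU A:t0 (4c) ⇒ 4c, clock 11
[2] DMA t2→A (2c) ∥ CU B:t1 (2c) ⇒ 2c, clock 13
[3] DMA t3→B (6c) ∥ CU A:t2 (8c) ⇒ 8c, clock 21
[4] DMA t4→A (9c) ∥ CU B:t3 (2c) ⇒ 9c, clock 30
[5] DMA idle ∥ CU A:t4 (5c) ⇒ 5c, clock 35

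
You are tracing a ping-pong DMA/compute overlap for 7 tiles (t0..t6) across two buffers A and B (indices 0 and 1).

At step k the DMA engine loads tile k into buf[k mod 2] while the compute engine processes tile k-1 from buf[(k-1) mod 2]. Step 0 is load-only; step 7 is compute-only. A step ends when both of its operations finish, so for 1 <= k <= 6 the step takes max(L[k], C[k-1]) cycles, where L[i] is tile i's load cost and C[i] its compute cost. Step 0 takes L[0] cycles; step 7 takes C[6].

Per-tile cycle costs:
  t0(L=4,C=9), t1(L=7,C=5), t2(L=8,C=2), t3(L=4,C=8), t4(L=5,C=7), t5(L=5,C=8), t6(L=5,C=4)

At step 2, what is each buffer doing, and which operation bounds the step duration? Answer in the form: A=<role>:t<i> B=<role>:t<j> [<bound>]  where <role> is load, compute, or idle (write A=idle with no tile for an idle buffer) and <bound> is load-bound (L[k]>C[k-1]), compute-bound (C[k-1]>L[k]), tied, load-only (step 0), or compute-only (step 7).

  0. 4=4c; end=4; A:t0 B:-
  1. max(7,9)=9c; end=13; A:t0 B:t1
  2. max(8,5)=8c; end=21; A:t2 B:t1
  3. max(4,2)=4c; end=25; A:t2 B:t3
  4. max(5,8)=8c; end=33; A:t4 B:t3
  5. max(5,7)=7c; end=40; A:t4 B:t5
  6. max(5,8)=8c; end=48; A:t6 B:t5
  7. 4=4c; end=52; A:t6 B:t5

step 2: A=load:t2 B=compute:t1 [load-bound]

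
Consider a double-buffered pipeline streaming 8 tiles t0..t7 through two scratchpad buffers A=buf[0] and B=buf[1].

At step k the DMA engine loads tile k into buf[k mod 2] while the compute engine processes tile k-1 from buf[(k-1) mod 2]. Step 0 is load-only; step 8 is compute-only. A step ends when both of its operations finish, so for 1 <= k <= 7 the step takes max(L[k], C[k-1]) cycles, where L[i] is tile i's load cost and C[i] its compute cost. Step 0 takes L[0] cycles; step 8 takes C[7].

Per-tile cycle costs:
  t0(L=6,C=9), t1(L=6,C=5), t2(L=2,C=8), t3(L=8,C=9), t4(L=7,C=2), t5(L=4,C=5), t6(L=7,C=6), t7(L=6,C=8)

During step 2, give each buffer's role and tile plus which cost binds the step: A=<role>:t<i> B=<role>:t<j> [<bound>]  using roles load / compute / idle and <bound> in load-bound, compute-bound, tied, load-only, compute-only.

k=0 load=t0/6c comp=- wait=6 total=6
k=1 load=t1/6c comp=t0/9c wait=9 total=15
k=2 load=t2/2c comp=t1/5c wait=5 total=20
k=3 load=t3/8c comp=t2/8c wait=8 total=28
k=4 load=t4/7c comp=t3/9c wait=9 total=37
k=5 load=t5/4c comp=t4/2c wait=4 total=41
k=6 load=t6/7c comp=t5/5c wait=7 total=48
k=7 load=t7/6c comp=t6/6c wait=6 total=54
k=8 load=- comp=t7/8c wait=8 total=62

step 2: A=load:t2 B=compute:t1 [compute-bound]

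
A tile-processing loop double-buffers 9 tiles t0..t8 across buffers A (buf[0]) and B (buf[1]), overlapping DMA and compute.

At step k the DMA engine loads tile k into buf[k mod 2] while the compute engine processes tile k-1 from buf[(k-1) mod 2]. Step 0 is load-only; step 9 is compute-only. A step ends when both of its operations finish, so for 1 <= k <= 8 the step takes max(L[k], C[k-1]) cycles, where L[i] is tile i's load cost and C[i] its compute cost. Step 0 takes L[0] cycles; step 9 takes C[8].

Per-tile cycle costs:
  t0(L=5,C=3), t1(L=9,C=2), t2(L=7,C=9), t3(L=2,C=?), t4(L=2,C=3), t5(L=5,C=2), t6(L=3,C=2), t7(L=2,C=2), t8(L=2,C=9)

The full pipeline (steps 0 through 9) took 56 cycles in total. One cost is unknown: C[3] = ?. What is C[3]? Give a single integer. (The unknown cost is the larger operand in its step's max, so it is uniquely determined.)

step 0 → dur = L[0]=5 = 5
step 1 → dur = max(L[1]=9, C[0]=3) = 9
step 2 → dur = max(L[2]=7, C[1]=2) = 7
step 3 → dur = max(L[3]=2, C[2]=9) = 9
step 4 → dur = max(L[4]=2, C[3]=?) = C[3]  (unknown; binding)
step 5 → dur = max(L[5]=5, C[4]=3) = 5
step 6 → dur = max(L[6]=3, C[5]=2) = 3
step 7 → dur = max(L[7]=2, C[6]=2) = 2
step 8 → dur = max(L[8]=2, C[7]=2) = 2
step 9 → dur = C[8]=9 = 9
sum of known step durations = 51
dur[4] = total - known = 56 - 51 = 5
C[3] is the binding max in step 4, so C[3] = dur[4] = 5

C[3] = 5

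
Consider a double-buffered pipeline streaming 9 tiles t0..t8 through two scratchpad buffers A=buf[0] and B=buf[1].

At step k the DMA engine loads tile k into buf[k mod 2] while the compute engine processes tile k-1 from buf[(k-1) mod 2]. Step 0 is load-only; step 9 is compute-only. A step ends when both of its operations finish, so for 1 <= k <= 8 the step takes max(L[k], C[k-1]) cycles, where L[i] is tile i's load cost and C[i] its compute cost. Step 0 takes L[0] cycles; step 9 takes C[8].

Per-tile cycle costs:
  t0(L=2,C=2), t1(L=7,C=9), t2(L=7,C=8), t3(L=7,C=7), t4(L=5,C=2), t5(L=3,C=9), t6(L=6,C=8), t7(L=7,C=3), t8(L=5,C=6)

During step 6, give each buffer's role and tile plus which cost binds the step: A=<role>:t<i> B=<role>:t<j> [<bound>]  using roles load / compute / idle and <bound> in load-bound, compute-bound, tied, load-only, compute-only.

k=0 load=t0/2c comp=- wait=2 total=2
k=1 load=t1/7c comp=t0/2c wait=7 total=9
k=2 load=t2/7c comp=t1/9c wait=9 total=18
k=3 load=t3/7c comp=t2/8c wait=8 total=26
k=4 load=t4/5c comp=t3/7c wait=7 total=33
k=5 load=t5/3c comp=t4/2c wait=3 total=36
k=6 load=t6/6c comp=t5/9c wait=9 total=45
k=7 load=t7/7c comp=t6/8c wait=8 total=53
k=8 load=t8/5c comp=t7/3c wait=5 total=58
k=9 load=- comp=t8/6c wait=6 total=64

step 6: A=load:t6 B=compute:t5 [compute-bound]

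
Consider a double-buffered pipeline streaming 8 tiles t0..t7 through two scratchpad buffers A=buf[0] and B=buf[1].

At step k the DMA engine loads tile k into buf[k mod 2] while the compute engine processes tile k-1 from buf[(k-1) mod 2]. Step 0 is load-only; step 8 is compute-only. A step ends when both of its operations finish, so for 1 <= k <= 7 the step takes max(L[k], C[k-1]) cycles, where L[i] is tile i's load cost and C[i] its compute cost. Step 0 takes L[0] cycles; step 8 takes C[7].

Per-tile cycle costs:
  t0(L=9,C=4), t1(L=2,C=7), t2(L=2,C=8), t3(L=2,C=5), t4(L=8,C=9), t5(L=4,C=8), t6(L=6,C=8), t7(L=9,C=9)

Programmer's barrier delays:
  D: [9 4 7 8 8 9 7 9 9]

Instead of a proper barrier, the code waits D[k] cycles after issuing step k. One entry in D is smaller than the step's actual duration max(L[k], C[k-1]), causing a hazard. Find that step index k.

hazard at step 6

step 0: need L[0]=9 = 9; D[0]=9 ok
step 1: need max(L[1]=2,C[0]=4) = 4; D[1]=4 ok
step 2: need max(L[2]=2,C[1]=7) = 7; D[2]=7 ok
step 3: need max(L[3]=2,C[2]=8) = 8; D[3]=8 ok
step 4: need max(L[4]=8,C[3]=5) = 8; D[4]=8 ok
step 5: need max(L[5]=4,C[4]=9) = 9; D[5]=9 ok
step 6: need max(L[6]=6,C[5]=8) = 8; D[6]=7 SHORT
step 7: need max(L[7]=9,C[6]=8) = 9; D[7]=9 ok
step 8: need C[7]=9 = 9; D[8]=9 ok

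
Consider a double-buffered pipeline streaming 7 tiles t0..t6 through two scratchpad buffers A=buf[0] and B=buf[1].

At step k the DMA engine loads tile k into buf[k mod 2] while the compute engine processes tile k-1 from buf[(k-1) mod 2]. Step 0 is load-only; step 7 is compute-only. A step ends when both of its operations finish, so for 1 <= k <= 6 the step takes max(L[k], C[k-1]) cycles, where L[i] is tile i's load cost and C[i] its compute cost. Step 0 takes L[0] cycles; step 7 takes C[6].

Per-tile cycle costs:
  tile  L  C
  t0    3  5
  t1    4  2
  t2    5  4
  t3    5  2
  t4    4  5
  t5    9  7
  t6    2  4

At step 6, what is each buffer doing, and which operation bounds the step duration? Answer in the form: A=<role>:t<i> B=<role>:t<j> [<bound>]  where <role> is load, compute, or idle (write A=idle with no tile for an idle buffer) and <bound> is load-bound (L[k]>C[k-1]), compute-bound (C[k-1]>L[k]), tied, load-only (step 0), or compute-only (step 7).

k=0 load=t0/3c comp=- wait=3 total=3
k=1 load=t1/4c comp=t0/5c wait=5 total=8
k=2 load=t2/5c comp=t1/2c wait=5 total=13
k=3 load=t3/5c comp=t2/4c wait=5 total=18
k=4 load=t4/4c comp=t3/2c wait=4 total=22
k=5 load=t5/9c comp=t4/5c wait=9 total=31
k=6 load=t6/2c comp=t5/7c wait=7 total=38
k=7 load=- comp=t6/4c wait=4 total=42

step 6: A=load:t6 B=compute:t5 [compute-bound]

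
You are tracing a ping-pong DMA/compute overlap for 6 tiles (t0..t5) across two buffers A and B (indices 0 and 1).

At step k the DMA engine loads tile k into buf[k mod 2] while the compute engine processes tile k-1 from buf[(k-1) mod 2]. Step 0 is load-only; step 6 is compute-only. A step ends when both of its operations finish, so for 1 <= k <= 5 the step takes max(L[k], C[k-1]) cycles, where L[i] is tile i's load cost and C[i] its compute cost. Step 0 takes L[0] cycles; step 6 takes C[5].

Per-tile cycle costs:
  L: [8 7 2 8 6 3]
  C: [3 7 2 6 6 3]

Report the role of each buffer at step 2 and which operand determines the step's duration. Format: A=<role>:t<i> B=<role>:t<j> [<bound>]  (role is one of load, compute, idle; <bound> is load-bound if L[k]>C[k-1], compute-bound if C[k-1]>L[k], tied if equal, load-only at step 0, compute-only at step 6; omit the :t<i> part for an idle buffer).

k=0 load=t0/8c comp=- wait=8 total=8
k=1 load=t1/7c comp=t0/3c wait=7 total=15
k=2 load=t2/2c comp=t1/7c wait=7 total=22
k=3 load=t3/8c comp=t2/2c wait=8 total=30
k=4 load=t4/6c comp=t3/6c wait=6 total=36
k=5 load=t5/3c comp=t4/6c wait=6 total=42
k=6 load=- comp=t5/3c wait=3 total=45

step 2: A=load:t2 B=compute:t1 [compute-bound]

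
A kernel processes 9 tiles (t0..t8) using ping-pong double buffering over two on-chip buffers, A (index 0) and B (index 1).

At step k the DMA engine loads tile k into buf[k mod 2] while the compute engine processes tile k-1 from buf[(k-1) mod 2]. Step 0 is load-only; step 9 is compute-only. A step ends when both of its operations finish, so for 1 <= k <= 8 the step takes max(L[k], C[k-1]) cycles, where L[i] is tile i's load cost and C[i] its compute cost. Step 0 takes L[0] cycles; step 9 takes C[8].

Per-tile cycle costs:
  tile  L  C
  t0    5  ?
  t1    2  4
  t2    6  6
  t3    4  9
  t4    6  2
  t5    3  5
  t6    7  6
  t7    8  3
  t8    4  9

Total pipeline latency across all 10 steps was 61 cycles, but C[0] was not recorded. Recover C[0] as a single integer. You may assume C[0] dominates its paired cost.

step 0 = dur = L[0]=5 = 5
step 1 = dur = max(L[1]=2, C[0]=?) = C[0]  (unknown; binding)
step 2 = dur = max(L[2]=6, C[1]=4) = 6
step 3 = dur = max(L[3]=4, C[2]=6) = 6
step 4 = dur = max(L[4]=6, C[3]=9) = 9
step 5 = dur = max(L[5]=3, C[4]=2) = 3
step 6 = dur = max(L[6]=7, C[5]=5) = 7
step 7 = dur = max(L[7]=8, C[6]=6) = 8
step 8 = dur = max(L[8]=4, C[7]=3) = 4
step 9 = dur = C[8]=9 = 9
sum of known step durations = 57
dur[1] = total - known = 61 - 57 = 4
C[0] is the binding max in step 1, so C[0] = dur[1] = 4

C[0] = 4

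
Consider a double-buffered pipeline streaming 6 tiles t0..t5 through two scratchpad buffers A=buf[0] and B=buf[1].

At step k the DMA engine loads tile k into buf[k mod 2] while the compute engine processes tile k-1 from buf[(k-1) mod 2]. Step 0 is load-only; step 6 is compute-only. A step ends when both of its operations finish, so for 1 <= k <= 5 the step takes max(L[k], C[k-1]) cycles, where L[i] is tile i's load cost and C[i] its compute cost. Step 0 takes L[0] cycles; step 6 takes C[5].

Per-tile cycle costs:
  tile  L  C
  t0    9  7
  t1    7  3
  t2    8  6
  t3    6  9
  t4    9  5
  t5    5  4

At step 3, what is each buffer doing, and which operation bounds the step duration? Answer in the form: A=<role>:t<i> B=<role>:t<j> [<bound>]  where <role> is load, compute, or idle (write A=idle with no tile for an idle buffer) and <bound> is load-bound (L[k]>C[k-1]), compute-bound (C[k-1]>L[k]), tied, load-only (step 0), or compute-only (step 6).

step 3: A=compute:t2 B=load:t3 [tied]

  0. 9=9c; end=9; A:t0 B:-
  1. max(7,7)=7c; end=16; A:t0 B:t1
  2. max(8,3)=8c; end=24; A:t2 B:t1
  3. max(6,6)=6c; end=30; A:t2 B:t3
  4. max(9,9)=9c; end=39; A:t4 B:t3
  5. max(5,5)=5c; end=44; A:t4 B:t5
  6. 4=4c; end=48; A:t4 B:t5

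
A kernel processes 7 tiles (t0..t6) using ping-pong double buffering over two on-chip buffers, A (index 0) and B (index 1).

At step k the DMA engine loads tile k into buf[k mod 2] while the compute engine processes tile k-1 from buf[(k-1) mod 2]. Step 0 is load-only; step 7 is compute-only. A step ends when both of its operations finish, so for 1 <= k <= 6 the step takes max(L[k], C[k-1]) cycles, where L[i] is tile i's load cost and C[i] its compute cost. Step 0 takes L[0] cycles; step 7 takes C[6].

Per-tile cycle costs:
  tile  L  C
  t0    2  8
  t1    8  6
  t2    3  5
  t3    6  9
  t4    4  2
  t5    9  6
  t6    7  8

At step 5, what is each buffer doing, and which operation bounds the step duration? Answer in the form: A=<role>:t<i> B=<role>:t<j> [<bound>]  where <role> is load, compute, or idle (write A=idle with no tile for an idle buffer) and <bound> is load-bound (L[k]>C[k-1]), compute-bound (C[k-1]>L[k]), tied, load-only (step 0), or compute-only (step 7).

k=0 load=t0/2c comp=- wait=2 total=2
k=1 load=t1/8c comp=t0/8c wait=8 total=10
k=2 load=t2/3c comp=t1/6c wait=6 total=16
k=3 load=t3/6c comp=t2/5c wait=6 total=22
k=4 load=t4/4c comp=t3/9c wait=9 total=31
k=5 load=t5/9c comp=t4/2c wait=9 total=40
k=6 load=t6/7c comp=t5/6c wait=7 total=47
k=7 load=- comp=t6/8c wait=8 total=55

step 5: A=compute:t4 B=load:t5 [load-bound]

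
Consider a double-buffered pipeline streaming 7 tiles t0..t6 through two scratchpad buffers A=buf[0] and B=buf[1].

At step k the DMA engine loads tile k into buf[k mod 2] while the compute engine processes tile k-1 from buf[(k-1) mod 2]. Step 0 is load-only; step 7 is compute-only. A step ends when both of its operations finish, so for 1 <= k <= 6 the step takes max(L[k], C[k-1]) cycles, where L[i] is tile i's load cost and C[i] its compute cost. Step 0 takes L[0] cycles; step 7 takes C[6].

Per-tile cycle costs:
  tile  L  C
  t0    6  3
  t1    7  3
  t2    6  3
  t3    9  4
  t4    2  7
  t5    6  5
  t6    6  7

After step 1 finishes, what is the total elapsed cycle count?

  0. 6=6c; end=6; A:t0 B:-
  1. max(7,3)=7c; end=13; A:t0 B:t1
  2. max(6,3)=6c; end=19; A:t2 B:t1
  3. max(9,3)=9c; end=28; A:t2 B:t3
  4. max(2,4)=4c; end=32; A:t4 B:t3
  5. max(6,7)=7c; end=39; A:t4 B:t5
  6. max(6,5)=6c; end=45; A:t6 B:t5
  7. 7=7c; end=52; A:t6 B:t5

end_cycle[1] = 13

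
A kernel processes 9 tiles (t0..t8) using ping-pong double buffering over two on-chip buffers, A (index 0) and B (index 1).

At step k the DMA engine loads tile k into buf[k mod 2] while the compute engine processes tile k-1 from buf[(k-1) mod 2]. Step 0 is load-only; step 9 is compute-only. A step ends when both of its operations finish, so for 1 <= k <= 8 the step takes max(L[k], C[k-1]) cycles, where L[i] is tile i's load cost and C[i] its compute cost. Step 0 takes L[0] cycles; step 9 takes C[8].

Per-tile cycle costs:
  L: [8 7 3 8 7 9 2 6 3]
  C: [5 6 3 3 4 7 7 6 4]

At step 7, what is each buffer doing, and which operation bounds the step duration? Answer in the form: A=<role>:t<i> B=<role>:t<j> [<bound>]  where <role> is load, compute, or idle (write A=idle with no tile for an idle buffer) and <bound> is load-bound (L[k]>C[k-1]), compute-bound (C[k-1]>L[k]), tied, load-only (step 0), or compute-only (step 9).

step 7: A=compute:t6 B=load:t7 [compute-bound]

  0. 8=8c; end=8; A:t0 B:-
  1. max(7,5)=7c; end=15; A:t0 B:t1
  2. max(3,6)=6c; end=21; A:t2 B:t1
  3. max(8,3)=8c; end=29; A:t2 B:t3
  4. max(7,3)=7c; end=36; A:t4 B:t3
  5. max(9,4)=9c; end=45; A:t4 B:t5
  6. max(2,7)=7c; end=52; A:t6 B:t5
  7. max(6,7)=7c; end=59; A:t6 B:t7
  8. max(3,6)=6c; end=65; A:t8 B:t7
  9. 4=4c; end=69; A:t8 B:t7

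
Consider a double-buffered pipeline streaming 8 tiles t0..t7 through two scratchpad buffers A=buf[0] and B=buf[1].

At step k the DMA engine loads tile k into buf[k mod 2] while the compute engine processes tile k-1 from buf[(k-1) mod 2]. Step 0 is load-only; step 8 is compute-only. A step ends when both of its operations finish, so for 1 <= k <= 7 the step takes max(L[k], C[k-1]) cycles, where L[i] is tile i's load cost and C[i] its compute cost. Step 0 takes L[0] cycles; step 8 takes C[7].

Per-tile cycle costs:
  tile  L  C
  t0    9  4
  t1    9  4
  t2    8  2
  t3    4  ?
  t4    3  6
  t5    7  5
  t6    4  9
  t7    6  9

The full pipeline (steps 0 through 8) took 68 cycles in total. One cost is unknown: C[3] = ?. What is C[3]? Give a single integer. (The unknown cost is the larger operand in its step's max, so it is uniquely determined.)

step 0: dur = L[0]=9 = 9
step 1: dur = max(L[1]=9, C[0]=4) = 9
step 2: dur = max(L[2]=8, C[1]=4) = 8
step 3: dur = max(L[3]=4, C[2]=2) = 4
step 4: dur = max(L[4]=3, C[3]=?) = C[3]  (unknown; binding)
step 5: dur = max(L[5]=7, C[4]=6) = 7
step 6: dur = max(L[6]=4, C[5]=5) = 5
step 7: dur = max(L[7]=6, C[6]=9) = 9
step 8: dur = C[7]=9 = 9
sum of known step durations = 60
dur[4] = total - known = 68 - 60 = 8
C[3] is the binding max in step 4, so C[3] = dur[4] = 8

C[3] = 8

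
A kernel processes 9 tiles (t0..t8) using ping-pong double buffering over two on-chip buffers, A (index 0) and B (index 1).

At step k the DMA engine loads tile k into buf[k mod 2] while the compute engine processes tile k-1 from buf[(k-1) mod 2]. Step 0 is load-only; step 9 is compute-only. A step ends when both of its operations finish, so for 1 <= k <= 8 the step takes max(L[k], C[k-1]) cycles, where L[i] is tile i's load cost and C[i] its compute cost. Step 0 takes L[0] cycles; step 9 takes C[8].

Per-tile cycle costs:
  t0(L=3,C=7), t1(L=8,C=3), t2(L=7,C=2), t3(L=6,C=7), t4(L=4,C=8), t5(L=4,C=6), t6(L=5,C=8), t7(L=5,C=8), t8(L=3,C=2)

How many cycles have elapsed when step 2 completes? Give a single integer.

end_cycle[2] = 18

  0. 3=3c; end=3; A:t0 B:-
  1. max(8,7)=8c; end=11; A:t0 B:t1
  2. max(7,3)=7c; end=18; A:t2 B:t1
  3. max(6,2)=6c; end=24; A:t2 B:t3
  4. max(4,7)=7c; end=31; A:t4 B:t3
  5. max(4,8)=8c; end=39; A:t4 B:t5
  6. max(5,6)=6c; end=45; A:t6 B:t5
  7. max(5,8)=8c; end=53; A:t6 B:t7
  8. max(3,8)=8c; end=61; A:t8 B:t7
  9. 2=2c; end=63; A:t8 B:t7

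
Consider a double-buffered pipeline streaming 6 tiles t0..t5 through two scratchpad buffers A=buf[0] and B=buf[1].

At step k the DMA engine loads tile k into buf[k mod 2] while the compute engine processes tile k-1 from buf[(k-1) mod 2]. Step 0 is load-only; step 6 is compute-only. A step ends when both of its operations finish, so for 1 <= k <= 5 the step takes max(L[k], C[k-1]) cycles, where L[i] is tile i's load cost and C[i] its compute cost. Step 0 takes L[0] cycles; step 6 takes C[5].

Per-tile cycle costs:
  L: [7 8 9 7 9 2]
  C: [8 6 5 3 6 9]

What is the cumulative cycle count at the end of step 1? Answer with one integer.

end_cycle[1] = 15

  0. 7=7c; end=7; A:t0 B:-
  1. max(8,8)=8c; end=15; A:t0 B:t1
  2. max(9,6)=9c; end=24; A:t2 B:t1
  3. max(7,5)=7c; end=31; A:t2 B:t3
  4. max(9,3)=9c; end=40; A:t4 B:t3
  5. max(2,6)=6c; end=46; A:t4 B:t5
  6. 9=9c; end=55; A:t4 B:t5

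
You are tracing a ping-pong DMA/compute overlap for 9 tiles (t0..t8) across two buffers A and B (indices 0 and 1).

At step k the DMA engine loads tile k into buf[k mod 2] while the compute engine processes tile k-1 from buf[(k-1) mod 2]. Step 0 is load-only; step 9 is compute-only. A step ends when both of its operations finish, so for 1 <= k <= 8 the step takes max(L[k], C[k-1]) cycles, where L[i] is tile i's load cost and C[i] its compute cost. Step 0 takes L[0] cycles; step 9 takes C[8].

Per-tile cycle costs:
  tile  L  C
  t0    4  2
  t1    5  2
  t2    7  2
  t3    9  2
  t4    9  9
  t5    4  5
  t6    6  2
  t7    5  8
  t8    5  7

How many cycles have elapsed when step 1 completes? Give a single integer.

k=0 load=t0/4c comp=- wait=4 total=4
k=1 load=t1/5c comp=t0/2c wait=5 total=9
k=2 load=t2/7c comp=t1/2c wait=7 total=16
k=3 load=t3/9c comp=t2/2c wait=9 total=25
k=4 load=t4/9c comp=t3/2c wait=9 total=34
k=5 load=t5/4c comp=t4/9c wait=9 total=43
k=6 load=t6/6c comp=t5/5c wait=6 total=49
k=7 load=t7/5c comp=t6/2c wait=5 total=54
k=8 load=t8/5c comp=t7/8c wait=8 total=62
k=9 load=- comp=t8/7c wait=7 total=69

end_cycle[1] = 9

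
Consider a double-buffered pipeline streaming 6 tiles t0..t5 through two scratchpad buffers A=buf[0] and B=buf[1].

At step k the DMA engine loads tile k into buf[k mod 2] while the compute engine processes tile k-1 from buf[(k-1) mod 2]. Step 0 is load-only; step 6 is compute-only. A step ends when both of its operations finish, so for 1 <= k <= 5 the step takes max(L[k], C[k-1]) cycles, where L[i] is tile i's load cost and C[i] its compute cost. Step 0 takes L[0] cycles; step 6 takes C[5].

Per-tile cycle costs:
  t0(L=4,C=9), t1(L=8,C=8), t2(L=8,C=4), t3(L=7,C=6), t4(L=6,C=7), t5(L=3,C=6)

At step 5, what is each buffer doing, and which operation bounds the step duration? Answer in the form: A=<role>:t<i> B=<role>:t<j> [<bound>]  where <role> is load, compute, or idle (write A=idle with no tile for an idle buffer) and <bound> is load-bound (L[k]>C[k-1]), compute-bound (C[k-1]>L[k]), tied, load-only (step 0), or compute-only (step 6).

  0. 4=4c; end=4; A:t0 B:-
  1. max(8,9)=9c; end=13; A:t0 B:t1
  2. max(8,8)=8c; end=21; A:t2 B:t1
  3. max(7,4)=7c; end=28; A:t2 B:t3
  4. max(6,6)=6c; end=34; A:t4 B:t3
  5. max(3,7)=7c; end=41; A:t4 B:t5
  6. 6=6c; end=47; A:t4 B:t5

step 5: A=compute:t4 B=load:t5 [compute-bound]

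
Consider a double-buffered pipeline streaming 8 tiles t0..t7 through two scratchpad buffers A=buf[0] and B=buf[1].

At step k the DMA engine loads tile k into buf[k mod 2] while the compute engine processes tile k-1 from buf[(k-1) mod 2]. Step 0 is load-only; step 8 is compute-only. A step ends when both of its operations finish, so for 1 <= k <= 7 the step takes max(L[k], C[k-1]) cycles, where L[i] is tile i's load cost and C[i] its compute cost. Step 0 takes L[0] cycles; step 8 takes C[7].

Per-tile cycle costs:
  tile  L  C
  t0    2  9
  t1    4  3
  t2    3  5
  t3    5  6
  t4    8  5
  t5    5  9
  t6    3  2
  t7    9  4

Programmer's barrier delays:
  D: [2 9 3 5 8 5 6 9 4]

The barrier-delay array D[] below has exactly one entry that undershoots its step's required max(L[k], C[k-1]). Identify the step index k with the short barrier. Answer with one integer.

[0] required=L[0]=2=2 vs D=2 ok
[1] required=max(L[1]=4,C[0]=9)=9 vs D=9 ok
[2] required=max(L[2]=3,C[1]=3)=3 vs D=3 ok
[3] required=max(L[3]=5,C[2]=5)=5 vs D=5 ok
[4] required=max(L[4]=8,C[3]=6)=8 vs D=8 ok
[5] required=max(L[5]=5,C[4]=5)=5 vs D=5 ok
[6] required=max(L[6]=3,C[5]=9)=9 vs D=6 SHORT
[7] required=max(L[7]=9,C[6]=2)=9 vs D=9 ok
[8] required=C[7]=4=4 vs D=4 ok

hazard at step 6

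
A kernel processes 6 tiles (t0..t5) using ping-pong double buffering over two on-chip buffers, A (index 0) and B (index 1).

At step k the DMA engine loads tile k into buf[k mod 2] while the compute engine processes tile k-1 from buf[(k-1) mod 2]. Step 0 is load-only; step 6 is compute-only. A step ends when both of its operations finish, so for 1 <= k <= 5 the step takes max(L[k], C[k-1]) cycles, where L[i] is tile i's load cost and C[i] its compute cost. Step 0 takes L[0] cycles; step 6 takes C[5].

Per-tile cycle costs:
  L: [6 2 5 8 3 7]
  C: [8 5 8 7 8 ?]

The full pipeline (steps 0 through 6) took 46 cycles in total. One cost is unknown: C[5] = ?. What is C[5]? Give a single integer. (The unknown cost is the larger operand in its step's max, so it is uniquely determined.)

step 0 = dur = L[0]=6 = 6
step 1 = dur = max(L[1]=2, C[0]=8) = 8
step 2 = dur = max(L[2]=5, C[1]=5) = 5
step 3 = dur = max(L[3]=8, C[2]=8) = 8
step 4 = dur = max(L[4]=3, C[3]=7) = 7
step 5 = dur = max(L[5]=7, C[4]=8) = 8
step 6 = dur = C[5]=? = C[5]  (unknown; binding)
sum of known step durations = 42
dur[6] = total - known = 46 - 42 = 4
C[5] is the binding max in step 6, so C[5] = dur[6] = 4

C[5] = 4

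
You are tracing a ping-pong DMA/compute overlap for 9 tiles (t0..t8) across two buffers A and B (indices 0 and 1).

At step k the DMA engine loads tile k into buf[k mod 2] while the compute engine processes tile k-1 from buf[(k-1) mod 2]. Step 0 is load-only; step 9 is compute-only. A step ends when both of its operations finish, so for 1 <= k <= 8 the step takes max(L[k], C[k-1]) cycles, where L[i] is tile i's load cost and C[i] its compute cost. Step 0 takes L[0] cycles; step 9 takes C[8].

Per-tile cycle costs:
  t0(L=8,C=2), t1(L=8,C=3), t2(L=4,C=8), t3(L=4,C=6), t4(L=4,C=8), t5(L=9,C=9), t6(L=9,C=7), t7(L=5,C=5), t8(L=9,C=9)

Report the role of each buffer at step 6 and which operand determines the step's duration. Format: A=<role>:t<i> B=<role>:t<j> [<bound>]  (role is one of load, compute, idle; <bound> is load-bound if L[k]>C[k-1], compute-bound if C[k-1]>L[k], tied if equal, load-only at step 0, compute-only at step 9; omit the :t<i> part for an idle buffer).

[0] DMA t0→A (8c) ∥ CU idle ⇒ 8c, clock 8
[1] DMA t1→B (8c) ∥ CU A:t0 (2c) ⇒ 8c, clock 16
[2] DMA t2→A (4c) ∥ CU B:t1 (3c) ⇒ 4c, clock 20
[3] DMA t3→B (4c) ∥ CU A:t2 (8c) ⇒ 8c, clock 28
[4] DMA t4→A (4c) ∥ CU B:t3 (6c) ⇒ 6c, clock 34
[5] DMA t5→B (9c) ∥ CU A:t4 (8c) ⇒ 9c, clock 43
[6] DMA t6→A (9c) ∥ CU B:t5 (9c) ⇒ 9c, clock 52
[7] DMA t7→B (5c) ∥ CU A:t6 (7c) ⇒ 7c, clock 59
[8] DMA t8→A (9c) ∥ CU B:t7 (5c) ⇒ 9c, clock 68
[9] DMA idle ∥ CU A:t8 (9c) ⇒ 9c, clock 77

step 6: A=load:t6 B=compute:t5 [tied]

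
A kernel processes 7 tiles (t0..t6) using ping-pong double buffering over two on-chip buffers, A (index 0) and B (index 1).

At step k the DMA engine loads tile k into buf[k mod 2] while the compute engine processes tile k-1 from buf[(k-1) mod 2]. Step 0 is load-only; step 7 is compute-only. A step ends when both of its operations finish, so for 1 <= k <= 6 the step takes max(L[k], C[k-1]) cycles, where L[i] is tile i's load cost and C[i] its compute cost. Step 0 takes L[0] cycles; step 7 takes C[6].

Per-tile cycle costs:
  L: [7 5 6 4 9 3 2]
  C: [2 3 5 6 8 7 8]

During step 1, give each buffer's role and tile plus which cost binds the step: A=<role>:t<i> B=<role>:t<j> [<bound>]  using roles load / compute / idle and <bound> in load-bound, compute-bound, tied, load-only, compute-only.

step 1: A=compute:t0 B=load:t1 [load-bound]

k=0 load=t0/7c comp=- wait=7 total=7
k=1 load=t1/5c comp=t0/2c wait=5 total=12
k=2 load=t2/6c comp=t1/3c wait=6 total=18
k=3 load=t3/4c comp=t2/5c wait=5 total=23
k=4 load=t4/9c comp=t3/6c wait=9 total=32
k=5 load=t5/3c comp=t4/8c wait=8 total=40
k=6 load=t6/2c comp=t5/7c wait=7 total=47
k=7 load=- comp=t6/8c wait=8 total=55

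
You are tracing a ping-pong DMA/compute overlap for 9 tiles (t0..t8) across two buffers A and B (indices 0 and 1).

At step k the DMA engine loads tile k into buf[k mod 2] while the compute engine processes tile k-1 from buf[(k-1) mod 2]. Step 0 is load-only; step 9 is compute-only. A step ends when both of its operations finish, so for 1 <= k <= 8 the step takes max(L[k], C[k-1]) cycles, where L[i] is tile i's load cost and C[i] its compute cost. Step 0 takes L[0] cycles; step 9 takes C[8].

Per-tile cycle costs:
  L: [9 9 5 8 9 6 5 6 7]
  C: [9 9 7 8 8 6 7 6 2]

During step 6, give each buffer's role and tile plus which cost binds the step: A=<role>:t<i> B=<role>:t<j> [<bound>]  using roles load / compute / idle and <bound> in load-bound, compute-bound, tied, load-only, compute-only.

step 6: A=load:t6 B=compute:t5 [compute-bound]

k=0 load=t0/9c comp=- wait=9 total=9
k=1 load=t1/9c comp=t0/9c wait=9 total=18
k=2 load=t2/5c comp=t1/9c wait=9 total=27
k=3 load=t3/8c comp=t2/7c wait=8 total=35
k=4 load=t4/9c comp=t3/8c wait=9 total=44
k=5 load=t5/6c comp=t4/8c wait=8 total=52
k=6 load=t6/5c comp=t5/6c wait=6 total=58
k=7 load=t7/6c comp=t6/7c wait=7 total=65
k=8 load=t8/7c comp=t7/6c wait=7 total=72
k=9 load=- comp=t8/2c wait=2 total=74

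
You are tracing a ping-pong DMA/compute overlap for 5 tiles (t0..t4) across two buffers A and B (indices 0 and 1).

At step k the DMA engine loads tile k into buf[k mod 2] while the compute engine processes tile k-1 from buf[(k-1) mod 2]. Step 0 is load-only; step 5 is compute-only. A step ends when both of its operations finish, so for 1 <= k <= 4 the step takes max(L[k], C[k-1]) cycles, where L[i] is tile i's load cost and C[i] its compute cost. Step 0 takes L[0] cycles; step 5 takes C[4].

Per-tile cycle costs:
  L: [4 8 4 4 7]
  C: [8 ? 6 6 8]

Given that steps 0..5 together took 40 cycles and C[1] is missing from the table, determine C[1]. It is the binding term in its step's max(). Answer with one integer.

step 0 | dur = L[0]=4 = 4
step 1 | dur = max(L[1]=8, C[0]=8) = 8
step 2 | dur = max(L[2]=4, C[1]=?) = C[1]  (unknown; binding)
step 3 | dur = max(L[3]=4, C[2]=6) = 6
step 4 | dur = max(L[4]=7, C[3]=6) = 7
step 5 | dur = C[4]=8 = 8
sum of known step durations = 33
dur[2] = total - known = 40 - 33 = 7
C[1] is the binding max in step 2, so C[1] = dur[2] = 7

C[1] = 7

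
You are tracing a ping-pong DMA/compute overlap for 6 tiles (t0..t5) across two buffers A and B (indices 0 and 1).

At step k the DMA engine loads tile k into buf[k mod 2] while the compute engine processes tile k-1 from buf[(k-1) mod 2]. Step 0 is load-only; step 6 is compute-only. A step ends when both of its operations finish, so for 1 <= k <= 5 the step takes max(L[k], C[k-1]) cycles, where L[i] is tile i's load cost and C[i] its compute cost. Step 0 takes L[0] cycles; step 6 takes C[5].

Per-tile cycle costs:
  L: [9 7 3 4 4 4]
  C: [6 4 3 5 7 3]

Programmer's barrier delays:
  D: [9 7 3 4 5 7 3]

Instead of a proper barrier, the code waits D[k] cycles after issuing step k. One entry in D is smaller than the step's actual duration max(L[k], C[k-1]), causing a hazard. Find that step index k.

hazard at step 2

k=0 barrier L[0]=9→9c, D[0]=9 ok
k=1 barrier max(L[1]=7,C[0]=6)→7c, D[1]=7 ok
k=2 barrier max(L[2]=3,C[1]=4)→4c, D[2]=3 SHORT
k=3 barrier max(L[3]=4,C[2]=3)→4c, D[3]=4 ok
k=4 barrier max(L[4]=4,C[3]=5)→5c, D[4]=5 ok
k=5 barrier max(L[5]=4,C[4]=7)→7c, D[5]=7 ok
k=6 barrier C[5]=3→3c, D[6]=3 ok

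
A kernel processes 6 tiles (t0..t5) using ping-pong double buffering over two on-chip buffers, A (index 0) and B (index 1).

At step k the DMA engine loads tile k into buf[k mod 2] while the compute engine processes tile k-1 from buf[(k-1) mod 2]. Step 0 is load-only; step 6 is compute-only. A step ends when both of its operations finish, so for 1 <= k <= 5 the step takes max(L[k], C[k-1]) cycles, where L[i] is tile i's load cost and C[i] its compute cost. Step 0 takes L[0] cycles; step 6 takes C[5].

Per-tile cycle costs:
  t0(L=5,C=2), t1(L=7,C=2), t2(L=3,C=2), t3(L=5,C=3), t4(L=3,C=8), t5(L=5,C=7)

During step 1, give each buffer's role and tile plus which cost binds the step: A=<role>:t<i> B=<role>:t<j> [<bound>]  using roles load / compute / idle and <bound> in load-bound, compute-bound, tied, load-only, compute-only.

step 0: L[0]=5 → dur=5, Σ=5 | A=load:t0 B=idle [load-only]
step 1: L[1]=7 C[0]=2 → dur=7, Σ=12 | A=compute:t0 B=load:t1 [load-bound]
step 2: L[2]=3 C[1]=2 → dur=3, Σ=15 | A=load:t2 B=compute:t1 [load-bound]
step 3: L[3]=5 C[2]=2 → dur=5, Σ=20 | A=compute:t2 B=load:t3 [load-bound]
step 4: L[4]=3 C[3]=3 → dur=3, Σ=23 | A=load:t4 B=compute:t3 [tied]
step 5: L[5]=5 C[4]=8 → dur=8, Σ=31 | A=compute:t4 B=load:t5 [compute-bound]
step 6: C[5]=7 → dur=7, Σ=38 | A=idle B=compute:t5 [compute-only]

step 1: A=compute:t0 B=load:t1 [load-bound]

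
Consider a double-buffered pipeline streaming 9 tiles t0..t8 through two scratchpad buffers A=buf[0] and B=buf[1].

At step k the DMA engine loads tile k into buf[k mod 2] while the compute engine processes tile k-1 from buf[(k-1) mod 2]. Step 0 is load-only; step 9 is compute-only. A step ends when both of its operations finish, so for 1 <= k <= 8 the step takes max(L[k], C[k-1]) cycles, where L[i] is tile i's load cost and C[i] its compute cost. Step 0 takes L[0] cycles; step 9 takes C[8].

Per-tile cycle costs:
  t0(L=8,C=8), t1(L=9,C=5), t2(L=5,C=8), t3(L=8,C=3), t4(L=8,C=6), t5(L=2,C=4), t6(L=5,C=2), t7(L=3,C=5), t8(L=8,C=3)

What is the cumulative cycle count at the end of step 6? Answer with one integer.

[0] DMA t0→A (8c) ∥ CU idle ⇒ 8c, clock 8
[1] DMA t1→B (9c) ∥ CU A:t0 (8c) ⇒ 9c, clock 17
[2] DMA t2→A (5c) ∥ CU B:t1 (5c) ⇒ 5c, clock 22
[3] DMA t3→B (8c) ∥ CU A:t2 (8c) ⇒ 8c, clock 30
[4] DMA t4→A (8c) ∥ CU B:t3 (3c) ⇒ 8c, clock 38
[5] DMA t5→B (2c) ∥ CU A:t4 (6c) ⇒ 6c, clock 44
[6] DMA t6→A (5c) ∥ CU B:t5 (4c) ⇒ 5c, clock 49
[7] DMA t7→B (3c) ∥ CU A:t6 (2c) ⇒ 3c, clock 52
[8] DMA t8→A (8c) ∥ CU B:t7 (5c) ⇒ 8c, clock 60
[9] DMA idle ∥ CU A:t8 (3c) ⇒ 3c, clock 63

end_cycle[6] = 49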